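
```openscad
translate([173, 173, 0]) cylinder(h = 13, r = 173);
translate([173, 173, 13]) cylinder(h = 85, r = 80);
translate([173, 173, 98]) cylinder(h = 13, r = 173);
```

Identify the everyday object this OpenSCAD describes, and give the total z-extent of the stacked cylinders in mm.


A spool. The overall height is 111 mm.

Three coaxial cylinders, large–small–large — a spool. Two 13 mm flanges and a 85 mm core give 13 + 85 + 13 = 111 mm.


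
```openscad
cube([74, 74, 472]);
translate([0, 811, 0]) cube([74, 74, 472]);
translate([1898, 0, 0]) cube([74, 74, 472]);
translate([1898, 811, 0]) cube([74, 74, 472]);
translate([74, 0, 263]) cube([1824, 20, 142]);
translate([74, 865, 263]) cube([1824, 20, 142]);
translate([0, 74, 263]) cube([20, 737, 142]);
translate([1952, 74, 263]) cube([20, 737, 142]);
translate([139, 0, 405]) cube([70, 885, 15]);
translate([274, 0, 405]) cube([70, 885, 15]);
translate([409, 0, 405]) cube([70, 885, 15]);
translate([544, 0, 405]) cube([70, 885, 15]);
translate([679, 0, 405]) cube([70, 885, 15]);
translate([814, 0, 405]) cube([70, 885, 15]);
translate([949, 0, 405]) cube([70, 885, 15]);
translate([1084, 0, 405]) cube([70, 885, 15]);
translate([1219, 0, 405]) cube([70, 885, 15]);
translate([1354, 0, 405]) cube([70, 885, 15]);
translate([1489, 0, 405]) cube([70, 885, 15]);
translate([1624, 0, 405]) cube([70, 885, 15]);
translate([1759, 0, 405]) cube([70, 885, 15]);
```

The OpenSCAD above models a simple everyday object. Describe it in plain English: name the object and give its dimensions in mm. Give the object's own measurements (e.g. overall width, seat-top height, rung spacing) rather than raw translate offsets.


A bed frame 1972 mm long (x) by 885 mm wide (y). Four 74×74 mm corner posts, 472 mm tall, at the corners of the footprint. Four rails of 20 mm thickness and 142 mm height run between adjacent posts with their undersides at z = 263 mm, their outer faces flush with the outside of the frame (the two x-running rails run between the posts' inner faces; the two y-running rails run between the posts' inner faces). 13 slats, each 70 mm wide (x) and 15 mm thick, lie across the top of the two x-running rails, running the full 885 mm width of the frame in y; along x they sit between the end posts with a 65 mm gap after the −x posts and between neighbouring slats, leaving 69 mm before the +x posts.


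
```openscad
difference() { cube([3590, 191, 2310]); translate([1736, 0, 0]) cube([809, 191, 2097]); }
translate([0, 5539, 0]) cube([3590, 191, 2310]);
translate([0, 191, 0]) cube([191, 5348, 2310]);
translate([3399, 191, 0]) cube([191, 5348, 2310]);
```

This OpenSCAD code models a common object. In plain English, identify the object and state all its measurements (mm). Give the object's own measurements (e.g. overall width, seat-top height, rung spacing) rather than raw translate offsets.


A single room: four walls, each 2310 mm tall and 191 mm thick, enclosing an outside footprint 3590×5730 mm (x × y), no floor or roof. The front and back walls (−y and +y sides) run the full x-width; the side walls fit between their inner faces. A door opening 809 mm wide and 2097 mm tall is cut through the front wall from the floor up, its −x edge 1736 mm from the wall's −x end.


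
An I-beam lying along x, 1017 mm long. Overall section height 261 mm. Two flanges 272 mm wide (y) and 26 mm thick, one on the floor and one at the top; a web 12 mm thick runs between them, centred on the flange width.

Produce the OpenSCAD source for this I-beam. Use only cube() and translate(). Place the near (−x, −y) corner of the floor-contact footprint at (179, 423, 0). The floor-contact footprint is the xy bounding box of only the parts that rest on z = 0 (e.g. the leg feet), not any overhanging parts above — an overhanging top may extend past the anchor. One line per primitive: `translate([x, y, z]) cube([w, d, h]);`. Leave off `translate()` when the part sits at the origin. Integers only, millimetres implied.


translate([179, 423, 0]) cube([1017, 272, 26]);
translate([179, 553, 26]) cube([1017, 12, 209]);
translate([179, 423, 235]) cube([1017, 272, 26]);


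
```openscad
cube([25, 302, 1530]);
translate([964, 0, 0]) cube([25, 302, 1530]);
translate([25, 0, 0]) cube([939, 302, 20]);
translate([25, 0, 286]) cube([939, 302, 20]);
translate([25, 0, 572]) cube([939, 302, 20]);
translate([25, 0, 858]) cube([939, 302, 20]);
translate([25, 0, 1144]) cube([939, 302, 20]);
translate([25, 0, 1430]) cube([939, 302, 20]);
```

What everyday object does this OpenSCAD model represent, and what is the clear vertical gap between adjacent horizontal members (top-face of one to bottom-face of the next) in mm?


A bookshelf. The clear shelf gap is 266 mm.

Two tall side panels with 6 horizontal boards between them — a bookshelf. The first two shelf undersides are at z = 0 and z = 286; with shelf thickness 20, the clear gap is 286 − 0 − 20 = 266 mm.


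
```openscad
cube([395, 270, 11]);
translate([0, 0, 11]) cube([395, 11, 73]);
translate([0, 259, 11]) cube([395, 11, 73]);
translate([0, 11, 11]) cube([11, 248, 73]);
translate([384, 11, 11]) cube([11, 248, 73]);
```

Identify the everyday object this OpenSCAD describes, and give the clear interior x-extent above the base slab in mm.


An open box. The internal width is 373 mm.

A 395×270 base slab with four walls standing on it — an open box. The base is 395 mm wide and the walls are 11 mm thick, so the internal width is 395 − 2 × 11 = 373 mm.


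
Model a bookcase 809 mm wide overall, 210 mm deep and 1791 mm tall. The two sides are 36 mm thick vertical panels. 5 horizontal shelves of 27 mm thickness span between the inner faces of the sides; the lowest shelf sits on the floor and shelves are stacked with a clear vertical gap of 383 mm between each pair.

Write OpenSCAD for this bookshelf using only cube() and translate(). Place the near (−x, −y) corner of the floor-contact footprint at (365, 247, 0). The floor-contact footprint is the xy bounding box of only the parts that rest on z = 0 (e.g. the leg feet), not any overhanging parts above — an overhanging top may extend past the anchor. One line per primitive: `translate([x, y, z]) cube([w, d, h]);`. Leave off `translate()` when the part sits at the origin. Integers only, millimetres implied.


translate([365, 247, 0]) cube([36, 210, 1791]);
translate([1138, 247, 0]) cube([36, 210, 1791]);
translate([401, 247, 0]) cube([737, 210, 27]);
translate([401, 247, 410]) cube([737, 210, 27]);
translate([401, 247, 820]) cube([737, 210, 27]);
translate([401, 247, 1230]) cube([737, 210, 27]);
translate([401, 247, 1640]) cube([737, 210, 27]);


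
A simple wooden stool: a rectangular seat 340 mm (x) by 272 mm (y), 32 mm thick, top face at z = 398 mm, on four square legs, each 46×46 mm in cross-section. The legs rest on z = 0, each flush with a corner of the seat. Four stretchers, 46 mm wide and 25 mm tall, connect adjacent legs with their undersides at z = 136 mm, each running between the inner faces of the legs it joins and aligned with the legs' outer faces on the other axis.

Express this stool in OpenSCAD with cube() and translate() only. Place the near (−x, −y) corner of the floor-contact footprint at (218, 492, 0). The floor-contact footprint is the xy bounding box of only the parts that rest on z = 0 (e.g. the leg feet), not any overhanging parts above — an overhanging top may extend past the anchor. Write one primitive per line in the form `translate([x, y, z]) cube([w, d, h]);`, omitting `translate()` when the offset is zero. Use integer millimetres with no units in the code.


translate([218, 492, 366]) cube([340, 272, 32]);
translate([218, 492, 0]) cube([46, 46, 366]);
translate([512, 492, 0]) cube([46, 46, 366]);
translate([218, 718, 0]) cube([46, 46, 366]);
translate([512, 718, 0]) cube([46, 46, 366]);
translate([264, 492, 136]) cube([248, 46, 25]);
translate([264, 718, 136]) cube([248, 46, 25]);
translate([218, 538, 136]) cube([46, 180, 25]);
translate([512, 538, 136]) cube([46, 180, 25]);


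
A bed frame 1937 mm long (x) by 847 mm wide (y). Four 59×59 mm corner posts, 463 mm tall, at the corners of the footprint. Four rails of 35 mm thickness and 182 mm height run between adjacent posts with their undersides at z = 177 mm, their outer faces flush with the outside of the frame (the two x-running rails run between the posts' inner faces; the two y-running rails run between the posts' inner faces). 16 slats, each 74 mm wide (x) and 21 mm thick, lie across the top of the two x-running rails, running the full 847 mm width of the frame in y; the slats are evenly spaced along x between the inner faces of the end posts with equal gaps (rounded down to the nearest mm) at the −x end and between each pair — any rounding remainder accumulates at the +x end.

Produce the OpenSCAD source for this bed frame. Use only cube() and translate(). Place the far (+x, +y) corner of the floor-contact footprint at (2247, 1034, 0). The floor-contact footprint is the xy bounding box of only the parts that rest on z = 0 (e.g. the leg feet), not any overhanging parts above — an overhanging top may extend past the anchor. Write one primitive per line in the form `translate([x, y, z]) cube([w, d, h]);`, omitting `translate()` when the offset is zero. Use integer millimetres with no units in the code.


translate([310, 187, 0]) cube([59, 59, 463]);
translate([310, 975, 0]) cube([59, 59, 463]);
translate([2188, 187, 0]) cube([59, 59, 463]);
translate([2188, 975, 0]) cube([59, 59, 463]);
translate([369, 187, 177]) cube([1819, 35, 182]);
translate([369, 999, 177]) cube([1819, 35, 182]);
translate([310, 246, 177]) cube([35, 729, 182]);
translate([2212, 246, 177]) cube([35, 729, 182]);
translate([406, 187, 359]) cube([74, 847, 21]);
translate([517, 187, 359]) cube([74, 847, 21]);
translate([628, 187, 359]) cube([74, 847, 21]);
translate([739, 187, 359]) cube([74, 847, 21]);
translate([850, 187, 359]) cube([74, 847, 21]);
translate([961, 187, 359]) cube([74, 847, 21]);
translate([1072, 187, 359]) cube([74, 847, 21]);
translate([1183, 187, 359]) cube([74, 847, 21]);
translate([1294, 187, 359]) cube([74, 847, 21]);
translate([1405, 187, 359]) cube([74, 847, 21]);
translate([1516, 187, 359]) cube([74, 847, 21]);
translate([1627, 187, 359]) cube([74, 847, 21]);
translate([1738, 187, 359]) cube([74, 847, 21]);
translate([1849, 187, 359]) cube([74, 847, 21]);
translate([1960, 187, 359]) cube([74, 847, 21]);
translate([2071, 187, 359]) cube([74, 847, 21]);


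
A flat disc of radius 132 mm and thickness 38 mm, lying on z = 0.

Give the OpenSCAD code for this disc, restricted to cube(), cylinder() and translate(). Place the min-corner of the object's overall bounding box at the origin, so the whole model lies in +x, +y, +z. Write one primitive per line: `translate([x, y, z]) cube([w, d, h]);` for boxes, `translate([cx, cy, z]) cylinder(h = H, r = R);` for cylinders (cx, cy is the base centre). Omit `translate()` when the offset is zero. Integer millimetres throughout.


translate([132, 132, 0]) cylinder(h = 38, r = 132);


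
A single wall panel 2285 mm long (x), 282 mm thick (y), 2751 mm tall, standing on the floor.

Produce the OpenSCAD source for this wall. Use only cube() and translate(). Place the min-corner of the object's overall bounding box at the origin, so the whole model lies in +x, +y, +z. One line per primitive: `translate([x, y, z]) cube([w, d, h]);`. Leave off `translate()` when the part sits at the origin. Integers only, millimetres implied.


cube([2285, 282, 2751]);


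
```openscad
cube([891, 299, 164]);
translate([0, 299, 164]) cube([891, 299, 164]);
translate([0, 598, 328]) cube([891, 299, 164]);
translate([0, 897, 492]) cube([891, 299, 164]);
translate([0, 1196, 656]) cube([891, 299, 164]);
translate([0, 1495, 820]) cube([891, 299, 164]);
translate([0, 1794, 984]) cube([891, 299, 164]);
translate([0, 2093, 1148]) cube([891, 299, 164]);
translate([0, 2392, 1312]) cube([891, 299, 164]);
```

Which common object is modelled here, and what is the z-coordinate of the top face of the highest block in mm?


A staircase. The total rise is 1476 mm.

9 identical blocks, each offset up and back from the previous — a staircase. Each step is 164 mm tall and there are 9 of them, so the total rise is 9 × 164 = 1476 mm.


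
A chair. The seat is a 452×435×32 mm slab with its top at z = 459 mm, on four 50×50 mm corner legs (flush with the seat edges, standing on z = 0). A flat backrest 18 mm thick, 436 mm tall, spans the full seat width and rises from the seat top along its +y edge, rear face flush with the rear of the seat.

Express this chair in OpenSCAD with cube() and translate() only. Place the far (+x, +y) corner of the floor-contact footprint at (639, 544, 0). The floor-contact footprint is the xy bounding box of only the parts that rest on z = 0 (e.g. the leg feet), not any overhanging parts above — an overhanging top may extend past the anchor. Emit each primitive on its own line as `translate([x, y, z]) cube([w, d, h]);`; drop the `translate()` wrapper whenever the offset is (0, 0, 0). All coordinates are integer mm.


translate([187, 109, 427]) cube([452, 435, 32]);
translate([187, 109, 0]) cube([50, 50, 427]);
translate([589, 109, 0]) cube([50, 50, 427]);
translate([187, 494, 0]) cube([50, 50, 427]);
translate([589, 494, 0]) cube([50, 50, 427]);
translate([187, 526, 459]) cube([452, 18, 436]);


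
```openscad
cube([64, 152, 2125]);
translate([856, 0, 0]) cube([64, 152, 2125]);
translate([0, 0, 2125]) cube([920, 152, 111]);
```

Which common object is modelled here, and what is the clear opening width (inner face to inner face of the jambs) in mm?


A door frame. The clear opening width is 792 mm.

Two 2125 mm tall posts with a header on top — a door frame. The left jamb is 64 mm wide at x = 0; the right jamb starts at x = 856. The clear opening is 856 − 64 = 792 mm.


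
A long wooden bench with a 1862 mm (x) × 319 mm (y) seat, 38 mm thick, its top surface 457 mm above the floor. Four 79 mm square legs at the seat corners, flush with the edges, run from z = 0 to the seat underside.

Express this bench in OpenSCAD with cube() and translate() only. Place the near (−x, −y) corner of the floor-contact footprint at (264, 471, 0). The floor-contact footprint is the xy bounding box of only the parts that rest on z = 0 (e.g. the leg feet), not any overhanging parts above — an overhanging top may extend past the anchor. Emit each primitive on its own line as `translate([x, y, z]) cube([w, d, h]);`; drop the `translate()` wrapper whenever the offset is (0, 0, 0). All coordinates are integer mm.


translate([264, 471, 419]) cube([1862, 319, 38]);
translate([264, 471, 0]) cube([79, 79, 419]);
translate([264, 711, 0]) cube([79, 79, 419]);
translate([2047, 471, 0]) cube([79, 79, 419]);
translate([2047, 711, 0]) cube([79, 79, 419]);


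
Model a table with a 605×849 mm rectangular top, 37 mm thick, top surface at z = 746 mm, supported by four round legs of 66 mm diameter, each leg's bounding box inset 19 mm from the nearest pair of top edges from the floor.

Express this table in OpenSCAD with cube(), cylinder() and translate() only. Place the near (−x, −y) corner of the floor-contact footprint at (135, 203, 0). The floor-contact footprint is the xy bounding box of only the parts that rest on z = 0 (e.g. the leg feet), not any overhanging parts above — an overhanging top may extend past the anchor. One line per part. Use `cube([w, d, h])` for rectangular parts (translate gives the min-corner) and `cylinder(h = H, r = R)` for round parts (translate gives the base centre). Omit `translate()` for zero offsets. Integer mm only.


translate([116, 184, 709]) cube([605, 849, 37]);
translate([168, 236, 0]) cylinder(h = 709, r = 33);
translate([669, 236, 0]) cylinder(h = 709, r = 33);
translate([168, 981, 0]) cylinder(h = 709, r = 33);
translate([669, 981, 0]) cylinder(h = 709, r = 33);


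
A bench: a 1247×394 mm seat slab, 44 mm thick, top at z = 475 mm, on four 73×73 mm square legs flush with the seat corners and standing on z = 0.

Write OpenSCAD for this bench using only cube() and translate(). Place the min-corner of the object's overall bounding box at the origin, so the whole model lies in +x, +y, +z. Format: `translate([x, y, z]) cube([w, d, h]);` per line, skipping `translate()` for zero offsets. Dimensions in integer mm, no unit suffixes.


// leg_h = 475 − 44 = 431
translate([0, 0, 431]) cube([1247, 394, 44]);
cube([73, 73, 431]);
translate([0, 321, 0]) cube([73, 73, 431]);
translate([1174, 0, 0]) cube([73, 73, 431]);
translate([1174, 321, 0]) cube([73, 73, 431]);


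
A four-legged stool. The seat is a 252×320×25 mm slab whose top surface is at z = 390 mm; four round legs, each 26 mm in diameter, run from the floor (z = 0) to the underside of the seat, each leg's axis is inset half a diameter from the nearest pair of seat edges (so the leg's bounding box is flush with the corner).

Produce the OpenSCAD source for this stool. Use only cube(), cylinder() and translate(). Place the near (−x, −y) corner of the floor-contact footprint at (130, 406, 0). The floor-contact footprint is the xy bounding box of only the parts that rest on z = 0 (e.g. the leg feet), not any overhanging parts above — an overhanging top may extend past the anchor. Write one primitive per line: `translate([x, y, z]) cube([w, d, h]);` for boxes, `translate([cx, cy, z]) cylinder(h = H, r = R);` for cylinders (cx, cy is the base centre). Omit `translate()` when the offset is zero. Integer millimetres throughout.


translate([130, 406, 365]) cube([252, 320, 25]);
translate([143, 419, 0]) cylinder(h = 365, r = 13);
translate([369, 419, 0]) cylinder(h = 365, r = 13);
translate([143, 713, 0]) cylinder(h = 365, r = 13);
translate([369, 713, 0]) cylinder(h = 365, r = 13);


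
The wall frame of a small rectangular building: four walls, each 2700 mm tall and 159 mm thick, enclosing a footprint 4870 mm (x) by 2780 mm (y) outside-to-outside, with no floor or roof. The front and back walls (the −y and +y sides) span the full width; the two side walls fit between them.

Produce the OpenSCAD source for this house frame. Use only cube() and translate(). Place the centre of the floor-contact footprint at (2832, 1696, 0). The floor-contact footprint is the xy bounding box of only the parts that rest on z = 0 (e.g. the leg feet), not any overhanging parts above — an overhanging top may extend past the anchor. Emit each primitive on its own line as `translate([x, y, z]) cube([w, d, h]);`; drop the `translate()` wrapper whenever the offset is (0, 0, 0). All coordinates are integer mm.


translate([397, 306, 0]) cube([4870, 159, 2700]);
translate([397, 2927, 0]) cube([4870, 159, 2700]);
translate([397, 465, 0]) cube([159, 2462, 2700]);
translate([5108, 465, 0]) cube([159, 2462, 2700]);


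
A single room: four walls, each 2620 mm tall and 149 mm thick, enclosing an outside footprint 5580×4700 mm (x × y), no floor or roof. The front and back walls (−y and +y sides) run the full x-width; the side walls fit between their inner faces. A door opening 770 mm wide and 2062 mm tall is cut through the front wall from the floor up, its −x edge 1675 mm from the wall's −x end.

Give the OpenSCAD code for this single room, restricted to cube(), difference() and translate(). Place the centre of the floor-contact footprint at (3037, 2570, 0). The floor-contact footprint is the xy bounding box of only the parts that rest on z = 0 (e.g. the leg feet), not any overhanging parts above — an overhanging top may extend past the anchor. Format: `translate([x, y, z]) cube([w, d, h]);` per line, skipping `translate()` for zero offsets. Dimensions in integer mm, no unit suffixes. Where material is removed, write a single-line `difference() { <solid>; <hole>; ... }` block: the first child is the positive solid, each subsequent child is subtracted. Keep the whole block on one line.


difference() { translate([247, 220, 0]) cube([5580, 149, 2620]); translate([1922, 220, 0]) cube([770, 149, 2062]); }
translate([247, 4771, 0]) cube([5580, 149, 2620]);
translate([247, 369, 0]) cube([149, 4402, 2620]);
translate([5678, 369, 0]) cube([149, 4402, 2620]);


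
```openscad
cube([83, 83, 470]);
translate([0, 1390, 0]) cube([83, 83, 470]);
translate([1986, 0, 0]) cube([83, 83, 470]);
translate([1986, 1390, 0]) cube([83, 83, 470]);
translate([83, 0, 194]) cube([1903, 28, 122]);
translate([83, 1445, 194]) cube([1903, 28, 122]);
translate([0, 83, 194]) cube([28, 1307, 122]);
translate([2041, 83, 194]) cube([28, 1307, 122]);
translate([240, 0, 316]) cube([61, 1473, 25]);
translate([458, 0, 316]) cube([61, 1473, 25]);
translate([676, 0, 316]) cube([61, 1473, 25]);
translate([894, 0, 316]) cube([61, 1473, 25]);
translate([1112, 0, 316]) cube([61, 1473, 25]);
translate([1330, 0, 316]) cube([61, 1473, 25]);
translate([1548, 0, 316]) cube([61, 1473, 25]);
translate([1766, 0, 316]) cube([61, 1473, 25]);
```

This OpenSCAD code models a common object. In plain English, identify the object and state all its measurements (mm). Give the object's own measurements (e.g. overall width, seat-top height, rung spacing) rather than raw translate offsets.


A bed frame 2069 mm long (x) by 1473 mm wide (y). Four 83×83 mm corner posts, 470 mm tall, at the corners of the footprint. Four rails of 28 mm thickness and 122 mm height run between adjacent posts with their undersides at z = 194 mm, their outer faces flush with the outside of the frame (the two x-running rails run between the posts' inner faces; the two y-running rails run between the posts' inner faces). 8 slats, each 61 mm wide (x) and 25 mm thick, lie across the top of the two x-running rails, running the full 1473 mm width of the frame in y; along x they sit between the end posts with a 157 mm gap after the −x posts and between neighbouring slats, leaving 159 mm before the +x posts.


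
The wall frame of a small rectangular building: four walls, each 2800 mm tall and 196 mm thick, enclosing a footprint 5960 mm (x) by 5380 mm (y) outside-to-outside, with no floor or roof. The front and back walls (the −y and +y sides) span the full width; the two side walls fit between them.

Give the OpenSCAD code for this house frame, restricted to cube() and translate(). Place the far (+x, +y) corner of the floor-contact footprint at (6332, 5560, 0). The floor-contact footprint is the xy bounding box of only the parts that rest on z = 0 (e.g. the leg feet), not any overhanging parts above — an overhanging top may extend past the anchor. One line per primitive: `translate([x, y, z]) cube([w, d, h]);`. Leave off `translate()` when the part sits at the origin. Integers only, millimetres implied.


translate([372, 180, 0]) cube([5960, 196, 2800]);
translate([372, 5364, 0]) cube([5960, 196, 2800]);
translate([372, 376, 0]) cube([196, 4988, 2800]);
translate([6136, 376, 0]) cube([196, 4988, 2800]);


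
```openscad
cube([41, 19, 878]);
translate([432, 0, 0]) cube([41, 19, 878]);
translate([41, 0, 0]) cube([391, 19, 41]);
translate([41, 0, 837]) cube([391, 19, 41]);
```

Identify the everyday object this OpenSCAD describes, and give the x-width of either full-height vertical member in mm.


A picture frame. The border width is 41 mm.

Four thin pieces enclosing a rectangular opening — a picture frame. The two full-height stiles are 878 mm tall; the top rail sits at z = 837 and is 41 mm tall, so the border above the opening is 878 − 837 = 41 mm, matching the stile x-width.


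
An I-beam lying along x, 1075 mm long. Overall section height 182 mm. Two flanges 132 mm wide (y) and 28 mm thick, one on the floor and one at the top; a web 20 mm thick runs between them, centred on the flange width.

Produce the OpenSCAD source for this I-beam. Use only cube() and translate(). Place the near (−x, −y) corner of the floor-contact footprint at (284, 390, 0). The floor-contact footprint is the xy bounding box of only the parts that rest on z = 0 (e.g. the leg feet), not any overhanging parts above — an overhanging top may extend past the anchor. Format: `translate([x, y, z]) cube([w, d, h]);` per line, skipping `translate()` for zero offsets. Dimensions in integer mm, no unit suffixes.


translate([284, 390, 0]) cube([1075, 132, 28]);
translate([284, 446, 28]) cube([1075, 20, 126]);
translate([284, 390, 154]) cube([1075, 132, 28]);


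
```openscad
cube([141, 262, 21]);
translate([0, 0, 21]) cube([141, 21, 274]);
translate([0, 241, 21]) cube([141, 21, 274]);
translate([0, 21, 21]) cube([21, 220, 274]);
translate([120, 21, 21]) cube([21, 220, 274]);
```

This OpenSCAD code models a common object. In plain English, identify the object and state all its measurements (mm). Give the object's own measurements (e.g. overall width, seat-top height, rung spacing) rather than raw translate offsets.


An open-topped rectangular box: outside dimensions 141×262×295 mm, with a uniform wall and base thickness of 21 mm. The base is a full 141×262 slab on the floor; four walls sit on top of the base. The front and back walls (the −y and +y sides) span the full width; the two side walls fit between them.


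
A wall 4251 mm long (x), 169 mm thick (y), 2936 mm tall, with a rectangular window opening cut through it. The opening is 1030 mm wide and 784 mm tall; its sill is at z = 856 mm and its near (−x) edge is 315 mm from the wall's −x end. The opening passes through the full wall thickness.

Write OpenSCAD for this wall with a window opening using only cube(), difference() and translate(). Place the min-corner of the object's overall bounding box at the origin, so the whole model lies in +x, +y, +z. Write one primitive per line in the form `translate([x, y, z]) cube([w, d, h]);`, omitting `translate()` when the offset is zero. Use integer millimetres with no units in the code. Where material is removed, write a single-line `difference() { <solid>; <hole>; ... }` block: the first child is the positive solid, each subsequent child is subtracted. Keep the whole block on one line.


difference() { cube([4251, 169, 2936]); translate([315, 0, 856]) cube([1030, 169, 784]); }


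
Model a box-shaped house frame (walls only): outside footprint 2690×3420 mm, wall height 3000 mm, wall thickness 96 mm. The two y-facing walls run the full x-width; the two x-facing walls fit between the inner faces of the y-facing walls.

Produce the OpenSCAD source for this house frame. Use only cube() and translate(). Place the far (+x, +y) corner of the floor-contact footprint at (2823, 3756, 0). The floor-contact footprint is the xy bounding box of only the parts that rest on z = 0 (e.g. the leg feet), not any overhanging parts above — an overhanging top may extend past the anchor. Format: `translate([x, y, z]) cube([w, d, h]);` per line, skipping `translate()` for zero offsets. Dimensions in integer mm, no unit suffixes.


translate([133, 336, 0]) cube([2690, 96, 3000]);
translate([133, 3660, 0]) cube([2690, 96, 3000]);
translate([133, 432, 0]) cube([96, 3228, 3000]);
translate([2727, 432, 0]) cube([96, 3228, 3000]);


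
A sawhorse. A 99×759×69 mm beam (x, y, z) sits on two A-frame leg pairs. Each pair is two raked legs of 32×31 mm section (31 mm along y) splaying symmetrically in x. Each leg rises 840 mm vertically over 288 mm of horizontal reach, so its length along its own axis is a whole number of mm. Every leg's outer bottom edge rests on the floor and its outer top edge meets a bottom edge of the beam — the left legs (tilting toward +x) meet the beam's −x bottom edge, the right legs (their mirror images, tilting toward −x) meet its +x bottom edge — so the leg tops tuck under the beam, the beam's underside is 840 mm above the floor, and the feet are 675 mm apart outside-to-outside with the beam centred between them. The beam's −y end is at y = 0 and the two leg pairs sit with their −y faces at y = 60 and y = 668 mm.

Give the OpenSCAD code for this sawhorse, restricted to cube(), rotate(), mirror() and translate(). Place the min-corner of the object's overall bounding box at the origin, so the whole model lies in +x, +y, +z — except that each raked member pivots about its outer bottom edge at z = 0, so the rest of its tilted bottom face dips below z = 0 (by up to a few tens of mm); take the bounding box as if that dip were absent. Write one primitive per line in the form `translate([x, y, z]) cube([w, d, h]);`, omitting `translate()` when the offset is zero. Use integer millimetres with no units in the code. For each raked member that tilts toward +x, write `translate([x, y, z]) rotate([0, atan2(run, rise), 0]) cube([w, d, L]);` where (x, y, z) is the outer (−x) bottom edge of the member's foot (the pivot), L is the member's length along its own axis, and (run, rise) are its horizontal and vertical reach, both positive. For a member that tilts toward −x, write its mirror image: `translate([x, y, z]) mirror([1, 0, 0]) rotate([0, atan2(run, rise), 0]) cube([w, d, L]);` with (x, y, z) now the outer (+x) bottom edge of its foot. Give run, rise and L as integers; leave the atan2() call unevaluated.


translate([288, 0, 840]) cube([99, 759, 69]);
translate([0, 60, 0]) rotate([0, atan2(288, 840), 0]) cube([32, 31, 888]);
translate([675, 60, 0]) mirror([1, 0, 0]) rotate([0, atan2(288, 840), 0]) cube([32, 31, 888]);
translate([0, 668, 0]) rotate([0, atan2(288, 840), 0]) cube([32, 31, 888]);
translate([675, 668, 0]) mirror([1, 0, 0]) rotate([0, atan2(288, 840), 0]) cube([32, 31, 888]);


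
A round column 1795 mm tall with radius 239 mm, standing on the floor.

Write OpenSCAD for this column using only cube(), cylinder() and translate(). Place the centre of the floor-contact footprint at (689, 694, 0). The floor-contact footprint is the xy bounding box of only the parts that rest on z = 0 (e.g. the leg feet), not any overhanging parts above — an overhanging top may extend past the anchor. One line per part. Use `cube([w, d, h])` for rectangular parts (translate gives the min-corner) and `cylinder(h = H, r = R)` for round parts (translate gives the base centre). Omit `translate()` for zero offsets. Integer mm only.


translate([689, 694, 0]) cylinder(h = 1795, r = 239);


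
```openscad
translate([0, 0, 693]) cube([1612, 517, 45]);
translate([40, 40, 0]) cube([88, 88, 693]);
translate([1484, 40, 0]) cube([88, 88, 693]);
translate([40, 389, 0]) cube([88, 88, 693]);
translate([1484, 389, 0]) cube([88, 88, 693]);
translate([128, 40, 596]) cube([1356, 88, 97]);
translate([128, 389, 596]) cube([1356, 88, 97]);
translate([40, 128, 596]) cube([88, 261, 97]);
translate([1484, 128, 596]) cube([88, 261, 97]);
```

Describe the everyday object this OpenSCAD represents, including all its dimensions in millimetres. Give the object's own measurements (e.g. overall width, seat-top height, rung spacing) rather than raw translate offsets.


A rectangular dining table. The top is 1612×517×45 mm with its upper surface at z = 738 mm. It stands on four 88×88 mm square legs, each inset 40 mm from the nearest pair of top edges, running from the floor to the underside of the top. Four apron rails, 88 mm thick and 97 mm tall, run between adjacent legs with their top edges flush with the underside of the top and their outer faces flush with the legs' outer faces.


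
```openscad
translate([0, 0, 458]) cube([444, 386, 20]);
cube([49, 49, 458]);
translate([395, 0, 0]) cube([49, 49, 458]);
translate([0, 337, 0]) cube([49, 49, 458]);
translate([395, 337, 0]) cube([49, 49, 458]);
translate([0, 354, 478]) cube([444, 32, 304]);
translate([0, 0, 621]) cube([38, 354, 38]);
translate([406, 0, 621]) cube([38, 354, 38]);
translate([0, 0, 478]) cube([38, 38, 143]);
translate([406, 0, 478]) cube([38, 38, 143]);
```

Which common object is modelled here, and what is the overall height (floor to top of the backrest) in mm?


A chair. The overall height is 782 mm.

A slab on four corner posts with a tall panel at the back — a chair. The seat slab sits at z = 458 with thickness 20, and the 304 mm backrest starts at the seat top, so the overall height is 458 + 20 + 304 = 782 mm.


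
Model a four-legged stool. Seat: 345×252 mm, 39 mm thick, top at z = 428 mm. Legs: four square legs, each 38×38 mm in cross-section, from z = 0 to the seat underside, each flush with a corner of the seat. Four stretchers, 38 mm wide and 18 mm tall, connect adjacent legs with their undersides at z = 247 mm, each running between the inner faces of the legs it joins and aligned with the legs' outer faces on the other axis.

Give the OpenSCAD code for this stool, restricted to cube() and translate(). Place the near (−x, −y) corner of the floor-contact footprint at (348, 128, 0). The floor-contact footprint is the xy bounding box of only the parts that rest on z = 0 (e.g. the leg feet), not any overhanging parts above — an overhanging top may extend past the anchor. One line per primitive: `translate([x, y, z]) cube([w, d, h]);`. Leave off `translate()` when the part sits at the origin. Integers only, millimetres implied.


translate([348, 128, 389]) cube([345, 252, 39]);
translate([348, 128, 0]) cube([38, 38, 389]);
translate([655, 128, 0]) cube([38, 38, 389]);
translate([348, 342, 0]) cube([38, 38, 389]);
translate([655, 342, 0]) cube([38, 38, 389]);
translate([386, 128, 247]) cube([269, 38, 18]);
translate([386, 342, 247]) cube([269, 38, 18]);
translate([348, 166, 247]) cube([38, 176, 18]);
translate([655, 166, 247]) cube([38, 176, 18]);


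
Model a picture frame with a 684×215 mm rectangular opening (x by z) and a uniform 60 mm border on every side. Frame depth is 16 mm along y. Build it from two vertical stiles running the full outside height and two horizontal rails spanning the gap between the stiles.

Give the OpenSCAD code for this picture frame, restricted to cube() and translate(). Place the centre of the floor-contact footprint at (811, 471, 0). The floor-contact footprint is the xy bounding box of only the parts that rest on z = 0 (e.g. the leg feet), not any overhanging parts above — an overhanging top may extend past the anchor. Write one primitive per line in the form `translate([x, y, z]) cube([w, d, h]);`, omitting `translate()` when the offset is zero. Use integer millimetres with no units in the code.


translate([409, 463, 0]) cube([60, 16, 335]);
translate([1153, 463, 0]) cube([60, 16, 335]);
translate([469, 463, 0]) cube([684, 16, 60]);
translate([469, 463, 275]) cube([684, 16, 60]);


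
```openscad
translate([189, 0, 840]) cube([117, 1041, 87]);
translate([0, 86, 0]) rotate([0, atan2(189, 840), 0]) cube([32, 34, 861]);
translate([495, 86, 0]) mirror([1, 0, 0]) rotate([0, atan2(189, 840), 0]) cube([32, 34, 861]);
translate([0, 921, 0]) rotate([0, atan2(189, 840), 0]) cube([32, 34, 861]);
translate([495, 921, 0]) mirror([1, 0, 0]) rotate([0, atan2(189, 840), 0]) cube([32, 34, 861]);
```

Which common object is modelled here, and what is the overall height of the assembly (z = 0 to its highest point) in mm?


A sawhorse. The overall height is 927 mm.

A beam across two mirrored pairs of raked legs — a sawhorse. The beam's underside is at z = 840 (matching the legs' vertical rise in atan2(189, 840)) and the beam is 87 mm tall, so its top is at 840 + 87 = 927 mm. The raked legs top out at the beam's underside, so that is the highest point.


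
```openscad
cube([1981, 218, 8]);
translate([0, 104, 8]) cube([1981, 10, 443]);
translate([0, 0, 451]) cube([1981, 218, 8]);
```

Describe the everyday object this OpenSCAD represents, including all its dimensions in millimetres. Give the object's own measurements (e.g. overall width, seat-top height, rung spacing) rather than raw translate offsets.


An I-beam lying along x, 1981 mm long. Overall section height 459 mm. Two flanges 218 mm wide (y) and 8 mm thick, one on the floor and one at the top; a web 10 mm thick runs between them, centred on the flange width.


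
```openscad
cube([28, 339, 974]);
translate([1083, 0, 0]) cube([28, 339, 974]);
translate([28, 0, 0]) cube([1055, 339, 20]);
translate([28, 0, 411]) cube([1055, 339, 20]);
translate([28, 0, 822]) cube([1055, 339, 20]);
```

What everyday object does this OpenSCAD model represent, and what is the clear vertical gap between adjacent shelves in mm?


A bookshelf. The clear shelf gap is 391 mm.

Two tall side panels with 3 horizontal boards between them — a bookshelf. The first two shelf undersides are at z = 0 and z = 411; with shelf thickness 20, the clear gap is 411 − 0 − 20 = 391 mm.


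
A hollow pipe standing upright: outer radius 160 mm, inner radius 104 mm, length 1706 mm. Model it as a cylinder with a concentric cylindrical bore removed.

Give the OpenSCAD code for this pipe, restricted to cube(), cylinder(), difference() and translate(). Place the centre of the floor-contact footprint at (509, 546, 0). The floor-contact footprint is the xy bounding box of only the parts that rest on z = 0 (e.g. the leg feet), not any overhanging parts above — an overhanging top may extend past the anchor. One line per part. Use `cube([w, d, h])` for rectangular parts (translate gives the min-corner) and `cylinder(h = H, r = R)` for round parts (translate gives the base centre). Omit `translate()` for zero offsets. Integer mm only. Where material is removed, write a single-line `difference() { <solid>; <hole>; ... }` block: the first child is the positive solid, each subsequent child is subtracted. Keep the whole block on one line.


difference() { translate([509, 546, 0]) cylinder(h = 1706, r = 160); translate([509, 546, 0]) cylinder(h = 1706, r = 104); }


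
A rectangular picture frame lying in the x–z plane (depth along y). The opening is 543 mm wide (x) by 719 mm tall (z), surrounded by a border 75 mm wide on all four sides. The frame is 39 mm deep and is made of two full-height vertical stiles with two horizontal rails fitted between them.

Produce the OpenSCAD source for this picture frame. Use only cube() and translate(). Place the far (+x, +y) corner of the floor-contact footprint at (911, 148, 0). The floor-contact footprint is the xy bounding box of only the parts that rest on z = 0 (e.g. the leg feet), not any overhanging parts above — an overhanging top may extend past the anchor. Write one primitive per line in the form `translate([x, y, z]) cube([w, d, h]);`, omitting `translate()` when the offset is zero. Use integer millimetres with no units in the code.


translate([218, 109, 0]) cube([75, 39, 869]);
translate([836, 109, 0]) cube([75, 39, 869]);
translate([293, 109, 0]) cube([543, 39, 75]);
translate([293, 109, 794]) cube([543, 39, 75]);


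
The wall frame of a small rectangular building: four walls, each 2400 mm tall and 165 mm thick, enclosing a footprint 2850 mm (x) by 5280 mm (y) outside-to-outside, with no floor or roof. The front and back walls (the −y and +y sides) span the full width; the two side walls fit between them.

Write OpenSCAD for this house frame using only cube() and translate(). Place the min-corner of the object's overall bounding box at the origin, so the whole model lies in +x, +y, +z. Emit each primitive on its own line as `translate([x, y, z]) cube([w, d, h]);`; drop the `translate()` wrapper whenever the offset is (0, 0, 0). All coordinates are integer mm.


cube([2850, 165, 2400]);
translate([0, 5115, 0]) cube([2850, 165, 2400]);
translate([0, 165, 0]) cube([165, 4950, 2400]);
translate([2685, 165, 0]) cube([165, 4950, 2400]);


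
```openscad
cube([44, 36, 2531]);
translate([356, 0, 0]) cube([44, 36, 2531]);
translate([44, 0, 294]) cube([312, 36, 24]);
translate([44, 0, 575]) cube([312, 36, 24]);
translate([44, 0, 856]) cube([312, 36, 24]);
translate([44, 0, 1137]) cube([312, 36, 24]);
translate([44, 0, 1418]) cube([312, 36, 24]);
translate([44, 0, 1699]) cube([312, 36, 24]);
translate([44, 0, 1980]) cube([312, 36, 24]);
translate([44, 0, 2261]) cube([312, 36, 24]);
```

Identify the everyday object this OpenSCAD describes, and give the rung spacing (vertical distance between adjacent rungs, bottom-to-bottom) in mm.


A ladder. The rung spacing is 281 mm.

Two tall 44×36 posts with 8 short bars between them — a ladder. Adjacent rungs sit at z = 294 and z = 575, so the spacing is 575 − 294 = 281 mm.


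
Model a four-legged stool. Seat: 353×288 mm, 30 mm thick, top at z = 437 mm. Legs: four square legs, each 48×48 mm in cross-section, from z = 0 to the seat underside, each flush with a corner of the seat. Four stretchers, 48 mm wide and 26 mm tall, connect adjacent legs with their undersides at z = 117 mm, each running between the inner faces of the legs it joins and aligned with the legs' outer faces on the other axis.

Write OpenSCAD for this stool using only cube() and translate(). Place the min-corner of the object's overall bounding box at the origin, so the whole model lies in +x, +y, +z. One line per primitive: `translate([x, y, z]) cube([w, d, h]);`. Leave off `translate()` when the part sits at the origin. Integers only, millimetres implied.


// leg_h = 437 - 30 = 407
// stretcher span = 353 - 2*48 = 257
translate([0, 0, 407]) cube([353, 288, 30]);
cube([48, 48, 407]);
translate([305, 0, 0]) cube([48, 48, 407]);
translate([0, 240, 0]) cube([48, 48, 407]);
translate([305, 240, 0]) cube([48, 48, 407]);
translate([48, 0, 117]) cube([257, 48, 26]);
translate([48, 240, 117]) cube([257, 48, 26]);
translate([0, 48, 117]) cube([48, 192, 26]);
translate([305, 48, 117]) cube([48, 192, 26]);
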